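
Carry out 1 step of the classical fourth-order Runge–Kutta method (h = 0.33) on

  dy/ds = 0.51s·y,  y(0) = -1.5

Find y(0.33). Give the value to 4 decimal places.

-1.5422

RK4: k1 = f(s_n, y_n); k2 = f(s_n + h/2, y_n + (h/2)·k1); k3 = f(s_n + h/2, y_n + (h/2)·k2); k4 = f(s_n + h, y_n + h·k3); y_{n+1} = y_n + (h/6)·(k1 + 2k2 + 2k3 + k4).
s=0.000000, y=-1.500000:
  k1 = f(0.000000, -1.500000) = 0.000000
  k2 = f(0.165000, -1.500000) = -0.126225
  k3 = f(0.165000, -1.520827) = -0.127978
  k4 = f(0.330000, -1.542233) = -0.259558
  y ← -1.500000 + (0.33/6)·(k1 + 2k2 + 2k3 + k4) = -1.542238
y(0.33) ≈ -1.5422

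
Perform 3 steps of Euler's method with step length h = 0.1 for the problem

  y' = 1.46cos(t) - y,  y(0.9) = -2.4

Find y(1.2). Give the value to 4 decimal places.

-1.5389

Euler: y_{n+1} = y_n + h·f(t_n, y_n).
t=0.900000, y=-2.400000: f=3.307551 → y ← -2.400000 + 0.1·3.307551 = -2.069245
t=1.000000, y=-2.069245: f=2.858086 → y ← -2.069245 + 0.1·2.858086 = -1.783436
t=1.100000, y=-1.783436: f=2.445687 → y ← -1.783436 + 0.1·2.445687 = -1.538868
y(1.2) ≈ -1.5389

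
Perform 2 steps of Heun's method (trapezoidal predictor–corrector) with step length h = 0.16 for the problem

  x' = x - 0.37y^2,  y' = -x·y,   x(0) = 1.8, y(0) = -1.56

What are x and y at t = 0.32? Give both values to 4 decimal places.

Heun on (x,y): k1 = f(t_n, state_n); k2 = f(t_n + h, state_n + h·k1); state_{n+1} = state_n + (h/2)·(k1 + k2).
0.000000: (1.800000, -1.560000)
  k1 = (0.899568, 2.808000)
  predictor → (1.943931, -1.110720)
  k2 = (1.487462, 2.159163)
  → (1.990962, -1.162627)
0.160000: (1.990962, -1.162627)
  k1 = (1.490833, 2.314747)
  predictor → (2.229496, -0.792268)
  k2 = (1.997251, 1.766357)
  → (2.270009, -0.836139)
(x(0.32), y(0.32)) ≈ (2.2700, -0.8361)

2.2700, -0.8361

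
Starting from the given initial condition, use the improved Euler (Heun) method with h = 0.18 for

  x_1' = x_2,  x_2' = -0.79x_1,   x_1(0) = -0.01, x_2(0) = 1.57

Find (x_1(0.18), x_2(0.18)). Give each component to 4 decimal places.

Heun on (x_1,x_2): k1 = f(t_n, state_n); k2 = f(t_n + h, state_n + h·k1); state_{n+1} = state_n + (h/2)·(k1 + k2).
0.000000: (-0.010000, 1.570000)
  k1 = (1.570000, 0.007900)
  predictor → (0.272600, 1.571422)
  k2 = (1.571422, -0.215354)
  → (0.272728, 1.551329)
(x_1(0.18), x_2(0.18)) ≈ (0.2727, 1.5513)

0.2727, 1.5513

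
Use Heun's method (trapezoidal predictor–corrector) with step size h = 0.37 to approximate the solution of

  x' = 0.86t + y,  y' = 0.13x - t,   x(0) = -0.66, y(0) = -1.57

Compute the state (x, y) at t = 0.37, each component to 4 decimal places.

-1.1879, -1.6842

Heun on (x,y): k1 = f(t_n, state_n); k2 = f(t_n + h, state_n + h·k1); state_{n+1} = state_n + (h/2)·(k1 + k2).
0.000000: (-0.660000, -1.570000)
  k1 = (-1.570000, -0.085800)
  predictor → (-1.240900, -1.601746)
  k2 = (-1.283546, -0.531317)
  → (-1.187906, -1.684167)
(x(0.37), y(0.37)) ≈ (-1.1879, -1.6842)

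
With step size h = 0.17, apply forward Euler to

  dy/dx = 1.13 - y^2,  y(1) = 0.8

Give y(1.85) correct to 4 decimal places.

Euler: y_{n+1} = y_n + h·f(x_n, y_n).
x=1.000000, y=0.800000: f=0.490000 → y ← 0.800000 + 0.17·0.490000 = 0.883300
x=1.170000, y=0.883300: f=0.349781 → y ← 0.883300 + 0.17·0.349781 = 0.942763
x=1.340000, y=0.942763: f=0.241198 → y ← 0.942763 + 0.17·0.241198 = 0.983767
x=1.510000, y=0.983767: f=0.162203 → y ← 0.983767 + 0.17·0.162203 = 1.011341
x=1.680000, y=1.011341: f=0.107189 → y ← 1.011341 + 0.17·0.107189 = 1.029563
y(1.85) ≈ 1.0296

1.0296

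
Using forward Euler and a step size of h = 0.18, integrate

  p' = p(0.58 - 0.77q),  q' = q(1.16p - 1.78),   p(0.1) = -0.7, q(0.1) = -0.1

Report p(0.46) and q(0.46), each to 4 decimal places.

-0.8703, -0.0275

Euler on (p,q): p_{n+1} = p_n + h·p', q_{n+1} = q_n + h·q'.
0.100000: (-0.700000, -0.100000); f=(-0.459900, 0.259200) → (-0.782782, -0.053344)
0.280000: (-0.782782, -0.053344); f=(-0.486166, 0.143390) → (-0.870292, -0.027534)
(p(0.46), q(0.46)) ≈ (-0.8703, -0.0275)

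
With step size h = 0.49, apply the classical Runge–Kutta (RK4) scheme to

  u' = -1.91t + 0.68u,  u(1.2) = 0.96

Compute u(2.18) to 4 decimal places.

-2.4826

RK4: k1 = f(t_n, u_n); k2 = f(t_n + h/2, u_n + (h/2)·k1); k3 = f(t_n + h/2, u_n + (h/2)·k2); k4 = f(t_n + h, u_n + h·k3); u_{n+1} = u_n + (h/6)·(k1 + 2k2 + 2k3 + k4).
t=1.200000, u=0.960000:
  k1 = f(1.200000, 0.960000) = -1.639200
  k2 = f(1.445000, 0.558396) = -2.380241
  k3 = f(1.445000, 0.376841) = -2.503698
  k4 = f(1.690000, -0.266812) = -3.409332
  u ← 0.960000 + (0.49/6)·(k1 + 2k2 + 2k3 + k4) = -0.250007
t=1.690000, u=-0.250007:
  k1 = f(1.690000, -0.250007) = -3.397905
  k2 = f(1.935000, -1.082493) = -4.431946
  k3 = f(1.935000, -1.335833) = -4.604217
  k4 = f(2.180000, -2.506073) = -5.867930
  u ← -0.250007 + (0.49/6)·(k1 + 2k2 + 2k3 + k4) = -2.482623
u(2.18) ≈ -2.4826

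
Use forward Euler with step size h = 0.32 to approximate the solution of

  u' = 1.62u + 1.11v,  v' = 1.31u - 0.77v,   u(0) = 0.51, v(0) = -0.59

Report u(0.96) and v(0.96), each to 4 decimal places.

1.2000, 0.3725

Euler on (u,v): u_{n+1} = u_n + h·u', v_{n+1} = v_n + h·v'.
0.000000: (0.510000, -0.590000); f=(0.171300, 1.122400) → (0.564816, -0.230832)
0.320000: (0.564816, -0.230832); f=(0.658778, 0.917650) → (0.775625, 0.062816)
0.640000: (0.775625, 0.062816); f=(1.326238, 0.967701) → (1.200021, 0.372480)
(u(0.96), v(0.96)) ≈ (1.2000, 0.3725)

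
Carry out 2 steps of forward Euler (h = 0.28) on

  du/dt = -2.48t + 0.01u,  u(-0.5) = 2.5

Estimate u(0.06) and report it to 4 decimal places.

Euler: u_{n+1} = u_n + h·f(t_n, u_n).
t=-0.500000, u=2.500000: f=1.265000 → u ← 2.500000 + 0.28·1.265000 = 2.854200
t=-0.220000, u=2.854200: f=0.574142 → u ← 2.854200 + 0.28·0.574142 = 3.014960
u(0.06) ≈ 3.0150

3.0150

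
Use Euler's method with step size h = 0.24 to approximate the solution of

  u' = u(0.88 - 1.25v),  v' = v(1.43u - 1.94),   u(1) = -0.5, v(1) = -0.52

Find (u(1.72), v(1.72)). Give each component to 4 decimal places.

-1.0644, -0.0134

Euler on (u,v): u_{n+1} = u_n + h·u', v_{n+1} = v_n + h·v'.
1.000000: (-0.500000, -0.520000); f=(-0.765000, 1.380600) → (-0.683600, -0.188656)
1.240000: (-0.683600, -0.188656); f=(-0.762775, 0.550413) → (-0.866666, -0.056557)
1.480000: (-0.866666, -0.056557); f=(-0.823936, 0.179813) → (-1.064411, -0.013402)
(u(1.72), v(1.72)) ≈ (-1.0644, -0.0134)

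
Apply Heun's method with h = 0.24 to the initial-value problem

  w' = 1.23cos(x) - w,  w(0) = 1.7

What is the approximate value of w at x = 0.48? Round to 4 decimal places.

Heun: k1 = f(x_n, w_n); k2 = f(x_n + h, w_n + h·k1); w_{n+1} = w_n + (h/2)·(k1 + k2).
x=0.000000, w=1.700000:
  k1 = f(0.000000, 1.700000) = -0.470000
  k2 = f(0.240000, 1.587200) = -0.392454
  w ← 1.700000 + (0.24/2)·(-0.470000 + (-0.392454)) = 1.596505
x=0.240000, w=1.596505:
  k1 = f(0.240000, 1.596505) = -0.401760
  k2 = f(0.480000, 1.500083) = -0.409079
  w ← 1.596505 + (0.24/2)·(-0.401760 + (-0.409079)) = 1.499205
w(0.48) ≈ 1.4992

1.4992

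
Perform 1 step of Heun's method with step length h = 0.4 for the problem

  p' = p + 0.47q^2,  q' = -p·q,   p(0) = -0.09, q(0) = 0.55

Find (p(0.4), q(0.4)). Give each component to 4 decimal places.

Heun on (p,q): k1 = f(t_n, state_n); k2 = f(t_n + h, state_n + h·k1); state_{n+1} = state_n + (h/2)·(k1 + k2).
0.000000: (-0.090000, 0.550000)
  k1 = (0.052175, 0.049500)
  predictor → (-0.069130, 0.569800)
  k2 = (0.083466, 0.039390)
  → (-0.062872, 0.567778)
(p(0.4), q(0.4)) ≈ (-0.0629, 0.5678)

-0.0629, 0.5678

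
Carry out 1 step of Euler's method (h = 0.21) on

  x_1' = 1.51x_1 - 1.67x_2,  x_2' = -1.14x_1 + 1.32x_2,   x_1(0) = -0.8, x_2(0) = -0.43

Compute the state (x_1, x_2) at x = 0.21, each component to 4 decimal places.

-0.9029, -0.3577

Euler on (x_1,x_2): x_1_{n+1} = x_1_n + h·x_1', x_2_{n+1} = x_2_n + h·x_2'.
0.000000: (-0.800000, -0.430000); f=(-0.489900, 0.344400) → (-0.902879, -0.357676)
(x_1(0.21), x_2(0.21)) ≈ (-0.9029, -0.3577)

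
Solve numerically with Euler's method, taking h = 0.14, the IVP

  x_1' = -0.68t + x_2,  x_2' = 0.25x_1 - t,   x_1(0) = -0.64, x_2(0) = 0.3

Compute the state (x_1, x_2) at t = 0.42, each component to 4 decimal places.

Euler on (x_1,x_2): x_1_{n+1} = x_1_n + h·x_1', x_2_{n+1} = x_2_n + h·x_2'.
0.000000: (-0.640000, 0.300000); f=(0.300000, -0.160000) → (-0.598000, 0.277600)
0.140000: (-0.598000, 0.277600); f=(0.182400, -0.289500) → (-0.572464, 0.237070)
0.280000: (-0.572464, 0.237070); f=(0.046670, -0.423116) → (-0.565930, 0.177834)
(x_1(0.42), x_2(0.42)) ≈ (-0.5659, 0.1778)

-0.5659, 0.1778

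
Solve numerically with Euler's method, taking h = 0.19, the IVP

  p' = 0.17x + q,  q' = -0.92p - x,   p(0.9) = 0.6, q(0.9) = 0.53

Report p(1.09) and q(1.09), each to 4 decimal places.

Euler on (p,q): p_{n+1} = p_n + h·p', q_{n+1} = q_n + h·q'.
0.900000: (0.600000, 0.530000); f=(0.683000, -1.452000) → (0.729770, 0.254120)
(p(1.09), q(1.09)) ≈ (0.7298, 0.2541)

0.7298, 0.2541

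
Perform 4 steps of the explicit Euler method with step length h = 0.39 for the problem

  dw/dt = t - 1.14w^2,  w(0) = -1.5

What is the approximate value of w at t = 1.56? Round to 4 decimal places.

Euler: w_{n+1} = w_n + h·f(t_n, w_n).
t=0.000000, w=-1.500000: f=-2.565000 → w ← -1.500000 + 0.39·(-2.565000) = -2.500350
t=0.390000, w=-2.500350: f=-6.736995 → w ← -2.500350 + 0.39·(-6.736995) = -5.127778
t=0.780000, w=-5.127778: f=-29.195283 → w ← -5.127778 + 0.39·(-29.195283) = -16.513939
t=1.170000, w=-16.513939: f=-309.719593 → w ← -16.513939 + 0.39·(-309.719593) = -137.304580
w(1.56) ≈ -137.3046

-137.3046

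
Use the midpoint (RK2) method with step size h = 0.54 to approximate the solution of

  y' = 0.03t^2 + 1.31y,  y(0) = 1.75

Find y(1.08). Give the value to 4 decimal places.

Midpoint: k1 = f(t_n, y_n); k2 = f(t_n + h/2, y_n + (h/2)·k1); y_{n+1} = y_n + h·k2.
t=0.000000, y=1.750000:
  k1 = f(0.000000, 1.750000) = 2.292500
  k2 = f(0.270000, 2.368975) = 3.105544
  y ← 1.750000 + 0.54·3.105544 = 3.426994
t=0.540000, y=3.426994:
  k1 = f(0.540000, 3.426994) = 4.498110
  k2 = f(0.810000, 4.641484) = 6.100027
  y ← 3.426994 + 0.54·6.100027 = 6.721008
y(1.08) ≈ 6.7210

6.7210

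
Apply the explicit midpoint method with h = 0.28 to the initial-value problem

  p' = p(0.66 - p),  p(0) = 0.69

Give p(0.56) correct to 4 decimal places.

Midpoint: k1 = f(t_n, p_n); k2 = f(t_n + h/2, p_n + (h/2)·k1); p_{n+1} = p_n + h·k2.
t=0.000000, p=0.690000:
  k1 = f(0.000000, 0.690000) = -0.020700
  k2 = f(0.140000, 0.687102) = -0.018622
  p ← 0.690000 + 0.28·(-0.018622) = 0.684786
t=0.280000, p=0.684786:
  k1 = f(0.280000, 0.684786) = -0.016973
  k2 = f(0.420000, 0.682410) = -0.015293
  p ← 0.684786 + 0.28·(-0.015293) = 0.680504
p(0.56) ≈ 0.6805

0.6805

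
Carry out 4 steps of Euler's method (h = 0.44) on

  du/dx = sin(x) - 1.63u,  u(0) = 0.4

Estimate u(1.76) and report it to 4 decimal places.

Euler: u_{n+1} = u_n + h·f(x_n, u_n).
x=0.000000, u=0.400000: f=-0.652000 → u ← 0.400000 + 0.44·(-0.652000) = 0.113120
x=0.440000, u=0.113120: f=0.241554 → u ← 0.113120 + 0.44·0.241554 = 0.219404
x=0.880000, u=0.219404: f=0.413111 → u ← 0.219404 + 0.44·0.413111 = 0.401172
x=1.320000, u=0.401172: f=0.314804 → u ← 0.401172 + 0.44·0.314804 = 0.539686
u(1.76) ≈ 0.5397

0.5397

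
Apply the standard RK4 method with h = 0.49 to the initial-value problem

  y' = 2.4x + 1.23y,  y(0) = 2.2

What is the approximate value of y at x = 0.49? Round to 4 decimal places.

4.3726

RK4: k1 = f(x_n, y_n); k2 = f(x_n + h/2, y_n + (h/2)·k1); k3 = f(x_n + h/2, y_n + (h/2)·k2); k4 = f(x_n + h, y_n + h·k3); y_{n+1} = y_n + (h/6)·(k1 + 2k2 + 2k3 + k4).
x=0.000000, y=2.200000:
  k1 = f(0.000000, 2.200000) = 2.706000
  k2 = f(0.245000, 2.862970) = 4.109453
  k3 = f(0.245000, 3.206816) = 4.532384
  k4 = f(0.490000, 4.420868) = 6.613668
  y ← 2.200000 + (0.49/6)·(k1 + 2k2 + 2k3 + k4) = 4.372606
y(0.49) ≈ 4.3726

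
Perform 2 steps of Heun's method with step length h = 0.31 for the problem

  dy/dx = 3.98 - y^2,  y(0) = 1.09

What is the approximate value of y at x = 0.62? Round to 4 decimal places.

Heun: k1 = f(x_n, y_n); k2 = f(x_n + h, y_n + h·k1); y_{n+1} = y_n + (h/2)·(k1 + k2).
x=0.000000, y=1.090000:
  k1 = f(0.000000, 1.090000) = 2.791900
  k2 = f(0.310000, 1.955489) = 0.156063
  y ← 1.090000 + (0.31/2)·(2.791900 + 0.156063) = 1.546934
x=0.310000, y=1.546934:
  k1 = f(0.310000, 1.546934) = 1.586994
  k2 = f(0.620000, 2.038903) = -0.177123
  y ← 1.546934 + (0.31/2)·(1.586994 + (-0.177123)) = 1.765464
y(0.62) ≈ 1.7655

1.7655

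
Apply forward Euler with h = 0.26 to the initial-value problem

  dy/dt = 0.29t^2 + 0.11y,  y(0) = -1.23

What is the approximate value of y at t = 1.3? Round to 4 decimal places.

Euler: y_{n+1} = y_n + h·f(t_n, y_n).
t=0.000000, y=-1.230000: f=-0.135300 → y ← -1.230000 + 0.26·(-0.135300) = -1.265178
t=0.260000, y=-1.265178: f=-0.119566 → y ← -1.265178 + 0.26·(-0.119566) = -1.296265
t=0.520000, y=-1.296265: f=-0.064173 → y ← -1.296265 + 0.26·(-0.064173) = -1.312950
t=0.780000, y=-1.312950: f=0.032011 → y ← -1.312950 + 0.26·0.032011 = -1.304627
t=1.040000, y=-1.304627: f=0.170155 → y ← -1.304627 + 0.26·0.170155 = -1.260387
y(1.3) ≈ -1.2604

-1.2604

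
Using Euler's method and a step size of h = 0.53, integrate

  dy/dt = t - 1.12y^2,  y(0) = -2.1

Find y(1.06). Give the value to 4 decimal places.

Euler: y_{n+1} = y_n + h·f(t_n, y_n).
t=0.000000, y=-2.100000: f=-4.939200 → y ← -2.100000 + 0.53·(-4.939200) = -4.717776
t=0.530000, y=-4.717776: f=-24.398300 → y ← -4.717776 + 0.53·(-24.398300) = -17.648875
y(1.06) ≈ -17.6489

-17.6489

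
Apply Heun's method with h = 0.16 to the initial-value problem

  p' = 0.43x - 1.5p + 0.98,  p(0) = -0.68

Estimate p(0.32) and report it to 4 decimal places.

Heun: k1 = f(x_n, p_n); k2 = f(x_n + h, p_n + h·k1); p_{n+1} = p_n + (h/2)·(k1 + k2).
x=0.000000, p=-0.680000:
  k1 = f(0.000000, -0.680000) = 2.000000
  k2 = f(0.160000, -0.360000) = 1.588800
  p ← -0.680000 + (0.16/2)·(2.000000 + 1.588800) = -0.392896
x=0.160000, p=-0.392896:
  k1 = f(0.160000, -0.392896) = 1.638144
  k2 = f(0.320000, -0.130793) = 1.313789
  p ← -0.392896 + (0.16/2)·(1.638144 + 1.313789) = -0.156741
p(0.32) ≈ -0.1567

-0.1567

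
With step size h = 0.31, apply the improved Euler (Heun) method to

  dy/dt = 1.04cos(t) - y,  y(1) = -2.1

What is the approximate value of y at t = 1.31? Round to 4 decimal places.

-1.4482

Heun: k1 = f(t_n, y_n); k2 = f(t_n + h, y_n + h·k1); y_{n+1} = y_n + (h/2)·(k1 + k2).
t=1.000000, y=-2.100000:
  k1 = f(1.000000, -2.100000) = 2.661914
  k2 = f(1.310000, -1.274807) = 1.542971
  y ← -2.100000 + (0.31/2)·(2.661914 + 1.542971) = -1.448243
y(1.31) ≈ -1.4482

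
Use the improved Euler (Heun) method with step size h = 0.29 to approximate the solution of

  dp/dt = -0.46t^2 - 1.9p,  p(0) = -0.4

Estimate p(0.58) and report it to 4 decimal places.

Heun: k1 = f(t_n, p_n); k2 = f(t_n + h, p_n + h·k1); p_{n+1} = p_n + (h/2)·(k1 + k2).
t=0.000000, p=-0.400000:
  k1 = f(0.000000, -0.400000) = 0.760000
  k2 = f(0.290000, -0.179600) = 0.302554
  p ← -0.400000 + (0.29/2)·(0.760000 + 0.302554) = -0.245930
t=0.290000, p=-0.245930:
  k1 = f(0.290000, -0.245930) = 0.428580
  k2 = f(0.580000, -0.121641) = 0.076375
  p ← -0.245930 + (0.29/2)·(0.428580 + 0.076375) = -0.172711
p(0.58) ≈ -0.1727

-0.1727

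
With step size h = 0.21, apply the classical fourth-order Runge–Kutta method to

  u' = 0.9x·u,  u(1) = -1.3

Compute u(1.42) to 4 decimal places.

RK4: k1 = f(x_n, u_n); k2 = f(x_n + h/2, u_n + (h/2)·k1); k3 = f(x_n + h/2, u_n + (h/2)·k2); k4 = f(x_n + h, u_n + h·k3); u_{n+1} = u_n + (h/6)·(k1 + 2k2 + 2k3 + k4).
x=1.000000, u=-1.300000:
  k1 = f(1.000000, -1.300000) = -1.170000
  k2 = f(1.105000, -1.422850) = -1.415024
  k3 = f(1.105000, -1.448578) = -1.440610
  k4 = f(1.210000, -1.602528) = -1.745153
  u ← -1.300000 + (0.21/6)·(k1 + 2k2 + 2k3 + k4) = -1.601925
x=1.210000, u=-1.601925:
  k1 = f(1.210000, -1.601925) = -1.744496
  k2 = f(1.315000, -1.785097) = -2.112662
  k3 = f(1.315000, -1.823754) = -2.158413
  k4 = f(1.420000, -2.055192) = -2.626535
  u ← -1.601925 + (0.21/6)·(k1 + 2k2 + 2k3 + k4) = -2.053886
u(1.42) ≈ -2.0539

-2.0539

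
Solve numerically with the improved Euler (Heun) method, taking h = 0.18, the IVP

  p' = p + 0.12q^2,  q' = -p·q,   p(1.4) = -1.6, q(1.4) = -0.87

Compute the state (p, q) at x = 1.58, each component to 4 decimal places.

-1.8907, -1.1840

Heun on (p,q): k1 = f(x_n, state_n); k2 = f(x_n + h, state_n + h·k1); state_{n+1} = state_n + (h/2)·(k1 + k2).
1.400000: (-1.600000, -0.870000)
  k1 = (-1.509172, -1.392000)
  predictor → (-1.871651, -1.120560)
  k2 = (-1.720972, -2.097297)
  → (-1.890713, -1.184037)
(p(1.58), q(1.58)) ≈ (-1.8907, -1.1840)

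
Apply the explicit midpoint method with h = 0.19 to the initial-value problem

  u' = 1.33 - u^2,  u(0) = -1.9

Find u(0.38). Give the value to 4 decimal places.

-3.9163

Midpoint: k1 = f(t_n, u_n); k2 = f(t_n + h/2, u_n + (h/2)·k1); u_{n+1} = u_n + h·k2.
t=0.000000, u=-1.900000:
  k1 = f(0.000000, -1.900000) = -2.280000
  k2 = f(0.095000, -2.116600) = -3.149996
  u ← -1.900000 + 0.19·(-3.149996) = -2.498499
t=0.190000, u=-2.498499:
  k1 = f(0.190000, -2.498499) = -4.912498
  k2 = f(0.285000, -2.965186) = -7.462331
  u ← -2.498499 + 0.19·(-7.462331) = -3.916342
u(0.38) ≈ -3.9163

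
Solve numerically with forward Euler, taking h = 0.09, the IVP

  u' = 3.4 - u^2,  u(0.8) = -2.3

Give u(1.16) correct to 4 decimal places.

Euler: u_{n+1} = u_n + h·f(x_n, u_n).
x=0.800000, u=-2.300000: f=-1.890000 → u ← -2.300000 + 0.09·(-1.890000) = -2.470100
x=0.890000, u=-2.470100: f=-2.701394 → u ← -2.470100 + 0.09·(-2.701394) = -2.713225
x=0.980000, u=-2.713225: f=-3.961592 → u ← -2.713225 + 0.09·(-3.961592) = -3.069769
x=1.070000, u=-3.069769: f=-6.023480 → u ← -3.069769 + 0.09·(-6.023480) = -3.611882
u(1.16) ≈ -3.6119

-3.6119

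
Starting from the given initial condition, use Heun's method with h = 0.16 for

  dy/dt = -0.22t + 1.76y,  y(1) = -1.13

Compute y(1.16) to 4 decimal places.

-1.5360

Heun: k1 = f(t_n, y_n); k2 = f(t_n + h, y_n + h·k1); y_{n+1} = y_n + (h/2)·(k1 + k2).
t=1.000000, y=-1.130000:
  k1 = f(1.000000, -1.130000) = -2.208800
  k2 = f(1.160000, -1.483408) = -2.865998
  y ← -1.130000 + (0.16/2)·(-2.208800 + (-2.865998)) = -1.535984
y(1.16) ≈ -1.5360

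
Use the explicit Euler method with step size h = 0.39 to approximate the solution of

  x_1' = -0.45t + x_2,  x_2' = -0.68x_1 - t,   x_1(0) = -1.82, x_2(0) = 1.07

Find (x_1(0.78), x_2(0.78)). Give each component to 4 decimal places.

-0.8656, 1.7726

Euler on (x_1,x_2): x_1_{n+1} = x_1_n + h·x_1', x_2_{n+1} = x_2_n + h·x_2'.
0.000000: (-1.820000, 1.070000); f=(1.070000, 1.237600) → (-1.402700, 1.552664)
0.390000: (-1.402700, 1.552664); f=(1.377164, 0.563836) → (-0.865606, 1.772560)
(x_1(0.78), x_2(0.78)) ≈ (-0.8656, 1.7726)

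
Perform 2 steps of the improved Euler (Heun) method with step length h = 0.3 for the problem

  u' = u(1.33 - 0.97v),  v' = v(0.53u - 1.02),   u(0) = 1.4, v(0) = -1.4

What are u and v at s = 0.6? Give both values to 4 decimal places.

6.4498, -1.9562

Heun on (u,v): k1 = f(s_n, state_n); k2 = f(s_n + h, state_n + h·k1); state_{n+1} = state_n + (h/2)·(k1 + k2).
0.000000: (1.400000, -1.400000)
  k1 = (3.763200, 0.389200)
  predictor → (2.528960, -1.283240)
  k2 = (6.511422, -0.411084)
  → (2.941193, -1.403283)
0.300000: (2.941193, -1.403283)
  k1 = (7.915293, -0.756134)
  predictor → (5.315781, -1.630123)
  k2 = (15.475404, -2.929924)
  → (6.449798, -1.956191)
(u(0.6), v(0.6)) ≈ (6.4498, -1.9562)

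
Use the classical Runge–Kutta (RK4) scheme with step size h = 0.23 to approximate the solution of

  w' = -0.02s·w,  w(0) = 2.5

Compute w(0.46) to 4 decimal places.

2.4947

RK4: k1 = f(s_n, w_n); k2 = f(s_n + h/2, w_n + (h/2)·k1); k3 = f(s_n + h/2, w_n + (h/2)·k2); k4 = f(s_n + h, w_n + h·k3); w_{n+1} = w_n + (h/6)·(k1 + 2k2 + 2k3 + k4).
s=0.000000, w=2.500000:
  k1 = f(0.000000, 2.500000) = 0.000000
  k2 = f(0.115000, 2.500000) = -0.005750
  k3 = f(0.115000, 2.499339) = -0.005748
  k4 = f(0.230000, 2.498678) = -0.011494
  w ← 2.500000 + (0.23/6)·(k1 + 2k2 + 2k3 + k4) = 2.498678
s=0.230000, w=2.498678:
  k1 = f(0.230000, 2.498678) = -0.011494
  k2 = f(0.345000, 2.497356) = -0.017232
  k3 = f(0.345000, 2.496696) = -0.017227
  k4 = f(0.460000, 2.494716) = -0.022951
  w ← 2.498678 + (0.23/6)·(k1 + 2k2 + 2k3 + k4) = 2.494716
w(0.46) ≈ 2.4947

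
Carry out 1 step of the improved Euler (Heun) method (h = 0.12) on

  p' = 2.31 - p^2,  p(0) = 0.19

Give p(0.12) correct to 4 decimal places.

Heun: k1 = f(s_n, p_n); k2 = f(s_n + h, p_n + h·k1); p_{n+1} = p_n + (h/2)·(k1 + k2).
s=0.000000, p=0.190000:
  k1 = f(0.000000, 0.190000) = 2.273900
  k2 = f(0.120000, 0.462868) = 2.095753
  p ← 0.190000 + (0.12/2)·(2.273900 + 2.095753) = 0.452179
p(0.12) ≈ 0.4522

0.4522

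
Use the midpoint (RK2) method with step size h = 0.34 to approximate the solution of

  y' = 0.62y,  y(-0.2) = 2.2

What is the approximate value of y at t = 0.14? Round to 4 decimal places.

Midpoint: k1 = f(t_n, y_n); k2 = f(t_n + h/2, y_n + (h/2)·k1); y_{n+1} = y_n + h·k2.
t=-0.200000, y=2.200000:
  k1 = f(-0.200000, 2.200000) = 1.364000
  k2 = f(-0.030000, 2.431880) = 1.507766
  y ← 2.200000 + 0.34·1.507766 = 2.712640
y(0.14) ≈ 2.7126

2.7126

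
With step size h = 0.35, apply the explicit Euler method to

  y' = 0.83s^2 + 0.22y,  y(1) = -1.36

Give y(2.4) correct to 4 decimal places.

1.2722

Euler: y_{n+1} = y_n + h·f(s_n, y_n).
s=1.000000, y=-1.360000: f=0.530800 → y ← -1.360000 + 0.35·0.530800 = -1.174220
s=1.350000, y=-1.174220: f=1.254347 → y ← -1.174220 + 0.35·1.254347 = -0.735199
s=1.700000, y=-0.735199: f=2.236956 → y ← -0.735199 + 0.35·2.236956 = 0.047736
s=2.050000, y=0.047736: f=3.498577 → y ← 0.047736 + 0.35·3.498577 = 1.272238
y(2.4) ≈ 1.2722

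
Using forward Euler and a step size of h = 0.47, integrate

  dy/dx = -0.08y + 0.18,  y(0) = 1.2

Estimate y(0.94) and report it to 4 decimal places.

Euler: y_{n+1} = y_n + h·f(x_n, y_n).
x=0.000000, y=1.200000: f=0.084000 → y ← 1.200000 + 0.47·0.084000 = 1.239480
x=0.470000, y=1.239480: f=0.080842 → y ← 1.239480 + 0.47·0.080842 = 1.277476
y(0.94) ≈ 1.2775

1.2775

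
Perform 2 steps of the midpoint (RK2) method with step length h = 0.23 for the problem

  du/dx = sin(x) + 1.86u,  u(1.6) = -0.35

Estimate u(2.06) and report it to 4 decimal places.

-0.1257

Midpoint: k1 = f(x_n, u_n); k2 = f(x_n + h/2, u_n + (h/2)·k1); u_{n+1} = u_n + h·k2.
x=1.600000, u=-0.350000:
  k1 = f(1.600000, -0.350000) = 0.348574
  k2 = f(1.715000, -0.309914) = 0.413181
  u ← -0.350000 + 0.23·0.413181 = -0.254968
x=1.830000, u=-0.254968:
  k1 = f(1.830000, -0.254968) = 0.492353
  k2 = f(1.945000, -0.198348) = 0.561872
  u ← -0.254968 + 0.23·0.561872 = -0.125738
u(2.06) ≈ -0.1257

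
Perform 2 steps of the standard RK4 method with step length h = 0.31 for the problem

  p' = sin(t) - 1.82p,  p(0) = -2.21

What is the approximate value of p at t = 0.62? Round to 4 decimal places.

RK4: k1 = f(t_n, p_n); k2 = f(t_n + h/2, p_n + (h/2)·k1); k3 = f(t_n + h/2, p_n + (h/2)·k2); k4 = f(t_n + h, p_n + h·k3); p_{n+1} = p_n + (h/6)·(k1 + 2k2 + 2k3 + k4).
t=0.000000, p=-2.210000:
  k1 = f(0.000000, -2.210000) = 4.022200
  k2 = f(0.155000, -1.586559) = 3.041917
  k3 = f(0.155000, -1.738503) = 3.318455
  k4 = f(0.310000, -1.181279) = 2.454986
  p ← -2.210000 + (0.31/6)·(k1 + 2k2 + 2k3 + k4) = -1.218107
t=0.310000, p=-1.218107:
  k1 = f(0.310000, -1.218107) = 2.522013
  k2 = f(0.465000, -0.827195) = 1.953917
  k3 = f(0.465000, -0.915250) = 2.114177
  k4 = f(0.620000, -0.562712) = 1.605171
  p ← -1.218107 + (0.31/6)·(k1 + 2k2 + 2k3 + k4) = -0.584499
p(0.62) ≈ -0.5845

-0.5845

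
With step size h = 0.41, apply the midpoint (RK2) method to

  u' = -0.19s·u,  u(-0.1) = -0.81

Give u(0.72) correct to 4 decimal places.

Midpoint: k1 = f(s_n, u_n); k2 = f(s_n + h/2, u_n + (h/2)·k1); u_{n+1} = u_n + h·k2.
s=-0.100000, u=-0.810000:
  k1 = f(-0.100000, -0.810000) = -0.015390
  k2 = f(0.105000, -0.813155) = 0.016222
  u ← -0.810000 + 0.41·0.016222 = -0.803349
s=0.310000, u=-0.803349:
  k1 = f(0.310000, -0.803349) = 0.047317
  k2 = f(0.515000, -0.793649) = 0.077659
  u ← -0.803349 + 0.41·0.077659 = -0.771509
u(0.72) ≈ -0.7715

-0.7715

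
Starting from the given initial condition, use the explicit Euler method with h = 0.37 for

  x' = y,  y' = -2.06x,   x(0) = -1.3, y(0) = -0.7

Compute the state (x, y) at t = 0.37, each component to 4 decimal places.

Euler on (x,y): x_{n+1} = x_n + h·x', y_{n+1} = y_n + h·y'.
0.000000: (-1.300000, -0.700000); f=(-0.700000, 2.678000) → (-1.559000, 0.290860)
(x(0.37), y(0.37)) ≈ (-1.5590, 0.2909)

-1.5590, 0.2909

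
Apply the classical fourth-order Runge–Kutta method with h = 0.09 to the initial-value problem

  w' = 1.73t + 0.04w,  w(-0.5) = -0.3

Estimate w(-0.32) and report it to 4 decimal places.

-0.4303

RK4: k1 = f(t_n, w_n); k2 = f(t_n + h/2, w_n + (h/2)·k1); k3 = f(t_n + h/2, w_n + (h/2)·k2); k4 = f(t_n + h, w_n + h·k3); w_{n+1} = w_n + (h/6)·(k1 + 2k2 + 2k3 + k4).
t=-0.500000, w=-0.300000:
  k1 = f(-0.500000, -0.300000) = -0.877000
  k2 = f(-0.455000, -0.339465) = -0.800729
  k3 = f(-0.455000, -0.336033) = -0.800591
  k4 = f(-0.410000, -0.372053) = -0.724182
  w ← -0.300000 + (0.09/6)·(k1 + 2k2 + 2k3 + k4) = -0.372057
t=-0.410000, w=-0.372057:
  k1 = f(-0.410000, -0.372057) = -0.724182
  k2 = f(-0.365000, -0.404646) = -0.647636
  k3 = f(-0.365000, -0.401201) = -0.647498
  k4 = f(-0.320000, -0.430332) = -0.570813
  w ← -0.372057 + (0.09/6)·(k1 + 2k2 + 2k3 + k4) = -0.430336
w(-0.32) ≈ -0.4303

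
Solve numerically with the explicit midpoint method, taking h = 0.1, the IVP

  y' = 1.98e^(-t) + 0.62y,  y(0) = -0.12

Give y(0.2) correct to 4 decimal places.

Midpoint: k1 = f(t_n, y_n); k2 = f(t_n + h/2, y_n + (h/2)·k1); y_{n+1} = y_n + h·k2.
t=0.000000, y=-0.120000:
  k1 = f(0.000000, -0.120000) = 1.905600
  k2 = f(0.050000, -0.024720) = 1.868108
  y ← -0.120000 + 0.1·1.868108 = 0.066811
t=0.100000, y=0.066811:
  k1 = f(0.100000, 0.066811) = 1.833001
  k2 = f(0.150000, 0.158461) = 1.802448
  y ← 0.066811 + 0.1·1.802448 = 0.247056
y(0.2) ≈ 0.2471

0.2471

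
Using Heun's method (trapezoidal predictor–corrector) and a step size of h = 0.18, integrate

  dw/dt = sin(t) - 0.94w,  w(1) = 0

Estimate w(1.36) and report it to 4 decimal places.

Heun: k1 = f(t_n, w_n); k2 = f(t_n + h, w_n + h·k1); w_{n+1} = w_n + (h/2)·(k1 + k2).
t=1.000000, w=0.000000:
  k1 = f(1.000000, 0.000000) = 0.841471
  k2 = f(1.180000, 0.151465) = 0.782229
  w ← 0.000000 + (0.18/2)·(0.841471 + 0.782229) = 0.146133
t=1.180000, w=0.146133:
  k1 = f(1.180000, 0.146133) = 0.787241
  k2 = f(1.360000, 0.287836) = 0.707298
  w ← 0.146133 + (0.18/2)·(0.787241 + 0.707298) = 0.280642
w(1.36) ≈ 0.2806

0.2806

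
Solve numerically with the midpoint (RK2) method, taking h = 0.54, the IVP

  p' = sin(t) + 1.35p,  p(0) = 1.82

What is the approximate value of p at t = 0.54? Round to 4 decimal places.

Midpoint: k1 = f(t_n, p_n); k2 = f(t_n + h/2, p_n + (h/2)·k1); p_{n+1} = p_n + h·k2.
t=0.000000, p=1.820000:
  k1 = f(0.000000, 1.820000) = 2.457000
  k2 = f(0.270000, 2.483390) = 3.619308
  p ← 1.820000 + 0.54·3.619308 = 3.774426
p(0.54) ≈ 3.7744

3.7744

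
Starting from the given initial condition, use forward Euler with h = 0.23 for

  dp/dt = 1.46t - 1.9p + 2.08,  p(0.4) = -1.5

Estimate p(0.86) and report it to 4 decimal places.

Euler: p_{n+1} = p_n + h·f(t_n, p_n).
t=0.400000, p=-1.500000: f=5.514000 → p ← -1.500000 + 0.23·5.514000 = -0.231780
t=0.630000, p=-0.231780: f=3.440182 → p ← -0.231780 + 0.23·3.440182 = 0.559462
p(0.86) ≈ 0.5595

0.5595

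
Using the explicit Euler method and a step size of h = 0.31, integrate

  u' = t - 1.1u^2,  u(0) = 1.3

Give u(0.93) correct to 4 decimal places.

Euler: u_{n+1} = u_n + h·f(t_n, u_n).
t=0.000000, u=1.300000: f=-1.859000 → u ← 1.300000 + 0.31·(-1.859000) = 0.723710
t=0.310000, u=0.723710: f=-0.266132 → u ← 0.723710 + 0.31·(-0.266132) = 0.641209
t=0.620000, u=0.641209: f=0.167736 → u ← 0.641209 + 0.31·0.167736 = 0.693207
u(0.93) ≈ 0.6932

0.6932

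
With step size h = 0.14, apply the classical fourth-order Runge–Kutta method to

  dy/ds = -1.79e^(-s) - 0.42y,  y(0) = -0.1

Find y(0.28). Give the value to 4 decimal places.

RK4: k1 = f(s_n, y_n); k2 = f(s_n + h/2, y_n + (h/2)·k1); k3 = f(s_n + h/2, y_n + (h/2)·k2); k4 = f(s_n + h, y_n + h·k3); y_{n+1} = y_n + (h/6)·(k1 + 2k2 + 2k3 + k4).
s=0.000000, y=-0.100000:
  k1 = f(0.000000, -0.100000) = -1.748000
  k2 = f(0.070000, -0.222360) = -1.575594
  k3 = f(0.070000, -0.210292) = -1.580662
  k4 = f(0.140000, -0.321293) = -1.421208
  y ← -0.100000 + (0.14/6)·(k1 + 2k2 + 2k3 + k4) = -0.321240
s=0.140000, y=-0.321240:
  k1 = f(0.140000, -0.321240) = -1.421230
  k2 = f(0.210000, -0.420726) = -1.274241
  k3 = f(0.210000, -0.410437) = -1.278562
  k4 = f(0.280000, -0.500239) = -1.142753
  y ← -0.321240 + (0.14/6)·(k1 + 2k2 + 2k3 + k4) = -0.500197
y(0.28) ≈ -0.5002

-0.5002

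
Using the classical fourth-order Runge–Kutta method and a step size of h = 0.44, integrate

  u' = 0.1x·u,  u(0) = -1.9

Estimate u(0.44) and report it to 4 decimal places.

-1.9185

RK4: k1 = f(x_n, u_n); k2 = f(x_n + h/2, u_n + (h/2)·k1); k3 = f(x_n + h/2, u_n + (h/2)·k2); k4 = f(x_n + h, u_n + h·k3); u_{n+1} = u_n + (h/6)·(k1 + 2k2 + 2k3 + k4).
x=0.000000, u=-1.900000:
  k1 = f(0.000000, -1.900000) = 0.000000
  k2 = f(0.220000, -1.900000) = -0.041800
  k3 = f(0.220000, -1.909196) = -0.042002
  k4 = f(0.440000, -1.918481) = -0.084413
  u ← -1.900000 + (0.44/6)·(k1 + 2k2 + 2k3 + k4) = -1.918481
u(0.44) ≈ -1.9185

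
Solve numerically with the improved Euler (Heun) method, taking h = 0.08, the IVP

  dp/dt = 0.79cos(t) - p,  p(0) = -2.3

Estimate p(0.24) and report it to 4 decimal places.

Heun: k1 = f(t_n, p_n); k2 = f(t_n + h, p_n + h·k1); p_{n+1} = p_n + (h/2)·(k1 + k2).
t=0.000000, p=-2.300000:
  k1 = f(0.000000, -2.300000) = 3.090000
  k2 = f(0.080000, -2.052800) = 2.840273
  p ← -2.300000 + (0.08/2)·(3.090000 + 2.840273) = -2.062789
t=0.080000, p=-2.062789:
  k1 = f(0.080000, -2.062789) = 2.850262
  k2 = f(0.160000, -1.834768) = 2.614678
  p ← -2.062789 + (0.08/2)·(2.850262 + 2.614678) = -1.844191
t=0.160000, p=-1.844191:
  k1 = f(0.160000, -1.844191) = 2.624101
  k2 = f(0.240000, -1.634263) = 2.401620
  p ← -1.844191 + (0.08/2)·(2.624101 + 2.401620) = -1.643163
p(0.24) ≈ -1.6432

-1.6432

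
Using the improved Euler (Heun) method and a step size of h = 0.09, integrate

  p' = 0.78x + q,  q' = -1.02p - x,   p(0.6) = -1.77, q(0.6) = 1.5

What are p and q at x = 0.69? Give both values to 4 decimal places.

-1.5848, 1.5963

Heun on (p,q): k1 = f(x_n, state_n); k2 = f(x_n + h, state_n + h·k1); state_{n+1} = state_n + (h/2)·(k1 + k2).
0.600000: (-1.770000, 1.500000)
  k1 = (1.968000, 1.205400)
  predictor → (-1.592880, 1.608486)
  k2 = (2.146686, 0.934738)
  → (-1.584839, 1.596306)
(p(0.69), q(0.69)) ≈ (-1.5848, 1.5963)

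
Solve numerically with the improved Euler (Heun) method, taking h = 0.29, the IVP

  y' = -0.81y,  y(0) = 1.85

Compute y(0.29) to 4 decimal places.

Heun: k1 = f(t_n, y_n); k2 = f(t_n + h, y_n + h·k1); y_{n+1} = y_n + (h/2)·(k1 + k2).
t=0.000000, y=1.850000:
  k1 = f(0.000000, 1.850000) = -1.498500
  k2 = f(0.290000, 1.415435) = -1.146502
  y ← 1.850000 + (0.29/2)·(-1.498500 + (-1.146502)) = 1.466475
y(0.29) ≈ 1.4665

1.4665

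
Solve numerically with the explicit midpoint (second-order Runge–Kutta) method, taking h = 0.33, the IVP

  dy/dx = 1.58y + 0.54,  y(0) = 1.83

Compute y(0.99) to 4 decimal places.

Midpoint: k1 = f(x_n, y_n); k2 = f(x_n + h/2, y_n + (h/2)·k1); y_{n+1} = y_n + h·k2.
x=0.000000, y=1.830000:
  k1 = f(0.000000, 1.830000) = 3.431400
  k2 = f(0.165000, 2.396181) = 4.325966
  y ← 1.830000 + 0.33·4.325966 = 3.257569
x=0.330000, y=3.257569:
  k1 = f(0.330000, 3.257569) = 5.686959
  k2 = f(0.495000, 4.195917) = 7.169549
  y ← 3.257569 + 0.33·7.169549 = 5.623520
x=0.660000, y=5.623520:
  k1 = f(0.660000, 5.623520) = 9.425161
  k2 = f(0.825000, 7.178672) = 11.882301
  y ← 5.623520 + 0.33·11.882301 = 9.544679
y(0.99) ≈ 9.5447

9.5447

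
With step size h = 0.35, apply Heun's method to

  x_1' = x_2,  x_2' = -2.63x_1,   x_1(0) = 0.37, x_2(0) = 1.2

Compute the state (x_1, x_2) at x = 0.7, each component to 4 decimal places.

Heun on (x_1,x_2): k1 = f(x_n, state_n); k2 = f(x_n + h, state_n + h·k1); state_{n+1} = state_n + (h/2)·(k1 + k2).
0.000000: (0.370000, 1.200000)
  k1 = (1.200000, -0.973100)
  predictor → (0.790000, 0.859415)
  k2 = (0.859415, -2.077700)
  → (0.730398, 0.666110)
0.350000: (0.730398, 0.666110)
  k1 = (0.666110, -1.920946)
  predictor → (0.963536, -0.006221)
  k2 = (-0.006221, -2.534100)
  → (0.845878, -0.113523)
(x_1(0.7), x_2(0.7)) ≈ (0.8459, -0.1135)

0.8459, -0.1135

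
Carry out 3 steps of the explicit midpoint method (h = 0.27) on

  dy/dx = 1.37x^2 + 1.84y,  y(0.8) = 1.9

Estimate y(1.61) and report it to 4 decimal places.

11.0946

Midpoint: k1 = f(x_n, y_n); k2 = f(x_n + h/2, y_n + (h/2)·k1); y_{n+1} = y_n + h·k2.
x=0.800000, y=1.900000:
  k1 = f(0.800000, 1.900000) = 4.372800
  k2 = f(0.935000, 2.490328) = 5.779892
  y ← 1.900000 + 0.27·5.779892 = 3.460571
x=1.070000, y=3.460571:
  k1 = f(1.070000, 3.460571) = 7.935963
  k2 = f(1.205000, 4.531926) = 10.328018
  y ← 3.460571 + 0.27·10.328018 = 6.249136
x=1.340000, y=6.249136:
  k1 = f(1.340000, 6.249136) = 13.958381
  k2 = f(1.475000, 8.133517) = 17.946278
  y ← 6.249136 + 0.27·17.946278 = 11.094631
y(1.61) ≈ 11.0946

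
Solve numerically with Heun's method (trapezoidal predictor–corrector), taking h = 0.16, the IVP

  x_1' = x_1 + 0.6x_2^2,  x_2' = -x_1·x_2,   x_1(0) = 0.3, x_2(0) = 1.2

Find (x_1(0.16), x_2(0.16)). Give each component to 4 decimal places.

Heun on (x_1,x_2): k1 = f(t_n, state_n); k2 = f(t_n + h, state_n + h·k1); state_{n+1} = state_n + (h/2)·(k1 + k2).
0.000000: (0.300000, 1.200000)
  k1 = (1.164000, -0.360000)
  predictor → (0.486240, 1.142400)
  k2 = (1.269287, -0.555481)
  → (0.494663, 1.126762)
(x_1(0.16), x_2(0.16)) ≈ (0.4947, 1.1268)

0.4947, 1.1268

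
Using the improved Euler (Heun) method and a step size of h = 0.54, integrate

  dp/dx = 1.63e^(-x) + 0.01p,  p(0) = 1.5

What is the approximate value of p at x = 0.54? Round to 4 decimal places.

Heun: k1 = f(x_n, p_n); k2 = f(x_n + h, p_n + h·k1); p_{n+1} = p_n + (h/2)·(k1 + k2).
x=0.000000, p=1.500000:
  k1 = f(0.000000, 1.500000) = 1.645000
  k2 = f(0.540000, 2.388300) = 0.973763
  p ← 1.500000 + (0.54/2)·(1.645000 + 0.973763) = 2.207066
p(0.54) ≈ 2.2071

2.2071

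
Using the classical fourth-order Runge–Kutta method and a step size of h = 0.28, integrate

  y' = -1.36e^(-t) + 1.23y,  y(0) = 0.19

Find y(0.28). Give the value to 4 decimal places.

-0.1316

RK4: k1 = f(t_n, y_n); k2 = f(t_n + h/2, y_n + (h/2)·k1); k3 = f(t_n + h/2, y_n + (h/2)·k2); k4 = f(t_n + h, y_n + h·k3); y_{n+1} = y_n + (h/6)·(k1 + 2k2 + 2k3 + k4).
t=0.000000, y=0.190000:
  k1 = f(0.000000, 0.190000) = -1.126300
  k2 = f(0.140000, 0.032318) = -1.142576
  k3 = f(0.140000, 0.030039) = -1.145379
  k4 = f(0.280000, -0.130706) = -1.188634
  y ← 0.190000 + (0.28/6)·(k1 + 2k2 + 2k3 + k4) = -0.131573
y(0.28) ≈ -0.1316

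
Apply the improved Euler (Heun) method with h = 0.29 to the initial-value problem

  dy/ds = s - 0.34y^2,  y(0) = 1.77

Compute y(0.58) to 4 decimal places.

Heun: k1 = f(s_n, y_n); k2 = f(s_n + h, y_n + h·k1); y_{n+1} = y_n + (h/2)·(k1 + k2).
s=0.000000, y=1.770000:
  k1 = f(0.000000, 1.770000) = -1.065186
  k2 = f(0.290000, 1.461096) = -0.435833
  y ← 1.770000 + (0.29/2)·(-1.065186 + (-0.435833)) = 1.552352
s=0.290000, y=1.552352:
  k1 = f(0.290000, 1.552352) = -0.529331
  k2 = f(0.580000, 1.398846) = -0.085302
  y ← 1.552352 + (0.29/2)·(-0.529331 + (-0.085302)) = 1.463230
y(0.58) ≈ 1.4632

1.4632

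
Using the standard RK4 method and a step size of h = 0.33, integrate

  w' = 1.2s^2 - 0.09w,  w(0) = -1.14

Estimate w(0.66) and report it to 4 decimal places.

RK4: k1 = f(s_n, w_n); k2 = f(s_n + h/2, w_n + (h/2)·k1); k3 = f(s_n + h/2, w_n + (h/2)·k2); k4 = f(s_n + h, w_n + h·k3); w_{n+1} = w_n + (h/6)·(k1 + 2k2 + 2k3 + k4).
s=0.000000, w=-1.140000:
  k1 = f(0.000000, -1.140000) = 0.102600
  k2 = f(0.165000, -1.123071) = 0.133746
  k3 = f(0.165000, -1.117932) = 0.133284
  k4 = f(0.330000, -1.096016) = 0.229321
  w ← -1.140000 + (0.33/6)·(k1 + 2k2 + 2k3 + k4) = -1.092371
s=0.330000, w=-1.092371:
  k1 = f(0.330000, -1.092371) = 0.228993
  k2 = f(0.495000, -1.054587) = 0.388943
  k3 = f(0.495000, -1.028195) = 0.386568
  k4 = f(0.660000, -0.964804) = 0.609552
  w ← -1.092371 + (0.33/6)·(k1 + 2k2 + 2k3 + k4) = -0.960945
w(0.66) ≈ -0.9609

-0.9609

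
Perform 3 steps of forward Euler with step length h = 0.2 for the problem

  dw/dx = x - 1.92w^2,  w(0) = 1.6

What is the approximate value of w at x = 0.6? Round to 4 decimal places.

0.4906

Euler: w_{n+1} = w_n + h·f(x_n, w_n).
x=0.000000, w=1.600000: f=-4.915200 → w ← 1.600000 + 0.2·(-4.915200) = 0.616960
x=0.200000, w=0.616960: f=-0.530828 → w ← 0.616960 + 0.2·(-0.530828) = 0.510794
x=0.400000, w=0.510794: f=-0.100949 → w ← 0.510794 + 0.2·(-0.100949) = 0.490605
w(0.6) ≈ 0.4906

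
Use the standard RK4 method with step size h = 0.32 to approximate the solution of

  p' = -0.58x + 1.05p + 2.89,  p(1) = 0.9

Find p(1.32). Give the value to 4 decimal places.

RK4: k1 = f(x_n, p_n); k2 = f(x_n + h/2, p_n + (h/2)·k1); k3 = f(x_n + h/2, p_n + (h/2)·k2); k4 = f(x_n + h, p_n + h·k3); p_{n+1} = p_n + (h/6)·(k1 + 2k2 + 2k3 + k4).
x=1.000000, p=0.900000:
  k1 = f(1.000000, 0.900000) = 3.255000
  k2 = f(1.160000, 1.420800) = 3.709040
  k3 = f(1.160000, 1.493446) = 3.785319
  k4 = f(1.320000, 2.111302) = 4.341267
  p ← 0.900000 + (0.32/6)·(k1 + 2k2 + 2k3 + k4) = 2.104533
p(1.32) ≈ 2.1045

2.1045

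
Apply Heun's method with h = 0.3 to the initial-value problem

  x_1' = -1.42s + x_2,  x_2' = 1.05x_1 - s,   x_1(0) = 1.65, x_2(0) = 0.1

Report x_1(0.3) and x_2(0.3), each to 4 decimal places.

Heun on (x_1,x_2): k1 = f(s_n, state_n); k2 = f(s_n + h, state_n + h·k1); state_{n+1} = state_n + (h/2)·(k1 + k2).
0.000000: (1.650000, 0.100000)
  k1 = (0.100000, 1.732500)
  predictor → (1.680000, 0.619750)
  k2 = (0.193750, 1.464000)
  → (1.694062, 0.579475)
(x_1(0.3), x_2(0.3)) ≈ (1.6941, 0.5795)

1.6941, 0.5795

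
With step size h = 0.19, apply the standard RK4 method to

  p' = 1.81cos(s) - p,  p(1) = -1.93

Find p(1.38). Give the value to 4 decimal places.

-1.1148

RK4: k1 = f(s_n, p_n); k2 = f(s_n + h/2, p_n + (h/2)·k1); k3 = f(s_n + h/2, p_n + (h/2)·k2); k4 = f(s_n + h, p_n + h·k3); p_{n+1} = p_n + (h/6)·(k1 + 2k2 + 2k3 + k4).
s=1.000000, p=-1.930000:
  k1 = f(1.000000, -1.930000) = 2.907947
  k2 = f(1.095000, -1.653745) = 2.482809
  k3 = f(1.095000, -1.694133) = 2.523197
  k4 = f(1.190000, -1.450593) = 2.123297
  p ← -1.930000 + (0.19/6)·(k1 + 2k2 + 2k3 + k4) = -1.453630
s=1.190000, p=-1.453630:
  k1 = f(1.190000, -1.453630) = 2.126335
  k2 = f(1.285000, -1.251628) = 1.761906
  k3 = f(1.285000, -1.286249) = 1.796527
  k4 = f(1.380000, -1.112290) = 1.455540
  p ← -1.453630 + (0.19/6)·(k1 + 2k2 + 2k3 + k4) = -1.114837
p(1.38) ≈ -1.1148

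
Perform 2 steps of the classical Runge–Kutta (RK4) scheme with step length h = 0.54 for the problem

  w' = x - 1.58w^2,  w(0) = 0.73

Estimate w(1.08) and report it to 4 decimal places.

RK4: k1 = f(x_n, w_n); k2 = f(x_n + h/2, w_n + (h/2)·k1); k3 = f(x_n + h/2, w_n + (h/2)·k2); k4 = f(x_n + h, w_n + h·k3); w_{n+1} = w_n + (h/6)·(k1 + 2k2 + 2k3 + k4).
x=0.000000, w=0.730000:
  k1 = f(0.000000, 0.730000) = -0.841982
  k2 = f(0.270000, 0.502665) = -0.129222
  k3 = f(0.270000, 0.695110) = -0.493421
  k4 = f(0.540000, 0.463552) = 0.200488
  w ← 0.730000 + (0.54/6)·(k1 + 2k2 + 2k3 + k4) = 0.560190
x=0.540000, w=0.560190:
  k1 = f(0.540000, 0.560190) = 0.044176
  k2 = f(0.810000, 0.572117) = 0.292837
  k3 = f(0.810000, 0.639256) = 0.164336
  k4 = f(1.080000, 0.648931) = 0.414643
  w ← 0.560190 + (0.54/6)·(k1 + 2k2 + 2k3 + k4) = 0.683775
w(1.08) ≈ 0.6838

0.6838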